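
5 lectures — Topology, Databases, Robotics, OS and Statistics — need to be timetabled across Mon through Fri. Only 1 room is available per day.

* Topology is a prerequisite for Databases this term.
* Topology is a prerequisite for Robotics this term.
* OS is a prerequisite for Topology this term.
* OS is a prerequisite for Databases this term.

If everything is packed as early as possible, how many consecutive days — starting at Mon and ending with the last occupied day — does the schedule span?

5

The precedence chain requires at least 3 distinct days.
With at most 1 per day and 5 lectures, at least 5 days are needed.
5 works (last occupied day: Fri): for example Databases=Wed, Topology=Tue, Statistics=Fri, Robotics=Thu, OS=Mon.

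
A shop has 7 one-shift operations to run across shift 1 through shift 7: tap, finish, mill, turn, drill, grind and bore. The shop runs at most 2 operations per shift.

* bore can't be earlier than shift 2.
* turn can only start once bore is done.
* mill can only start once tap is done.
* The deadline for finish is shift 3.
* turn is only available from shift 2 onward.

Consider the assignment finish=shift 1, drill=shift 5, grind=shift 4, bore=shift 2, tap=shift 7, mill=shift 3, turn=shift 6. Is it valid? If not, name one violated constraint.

Invalid. mill can only start once tap is done.

bore can't be earlier than shift 2 — holds.
mill can only start once tap is done — violated.
turn can only start once bore is done — holds.
turn is only available from shift 2 onward — holds.
The deadline for finish is shift 3 — holds.
The shop runs at most 2 operations per shift — holds.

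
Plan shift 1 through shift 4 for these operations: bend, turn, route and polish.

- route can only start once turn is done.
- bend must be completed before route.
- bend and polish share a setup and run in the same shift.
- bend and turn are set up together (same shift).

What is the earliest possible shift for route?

shift 2

Precedence pushes route to at least shift 2.
route at shift 2 is achievable: route=shift 2, turn=shift 1, polish=shift 1, bend=shift 1.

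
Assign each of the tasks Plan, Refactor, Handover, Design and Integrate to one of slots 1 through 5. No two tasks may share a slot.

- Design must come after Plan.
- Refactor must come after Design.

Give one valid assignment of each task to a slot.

Plan=1, Integrate=5, Design=2, Handover=4, Refactor=3

Checking: Design(2) before Refactor(3); Plan(1) before Design(2); max 1 per slot (cap 1).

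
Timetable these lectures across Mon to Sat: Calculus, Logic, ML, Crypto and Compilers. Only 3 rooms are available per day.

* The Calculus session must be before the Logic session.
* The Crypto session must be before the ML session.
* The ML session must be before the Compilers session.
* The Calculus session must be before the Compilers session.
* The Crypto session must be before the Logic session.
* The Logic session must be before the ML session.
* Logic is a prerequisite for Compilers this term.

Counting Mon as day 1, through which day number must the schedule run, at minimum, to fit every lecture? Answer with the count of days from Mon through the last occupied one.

The precedence chain requires at least 4 distinct days.
With at most 3 per day and 5 lectures, at least 2 days are needed.
4 works (last occupied day: Thu): for example Compilers=Thu, Calculus=Mon, Crypto=Mon, ML=Wed, Logic=Tue.

4 days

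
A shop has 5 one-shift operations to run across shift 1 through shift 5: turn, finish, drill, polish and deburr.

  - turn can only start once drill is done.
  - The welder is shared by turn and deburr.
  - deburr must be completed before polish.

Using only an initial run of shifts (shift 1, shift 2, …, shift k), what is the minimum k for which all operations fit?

2 shifts

The precedence chain requires at least 2 distinct shifts.
2 works (last occupied shift: shift 2): for example drill -> shift 1; turn -> shift 2; finish -> shift 1; polish -> shift 2; deburr -> shift 1.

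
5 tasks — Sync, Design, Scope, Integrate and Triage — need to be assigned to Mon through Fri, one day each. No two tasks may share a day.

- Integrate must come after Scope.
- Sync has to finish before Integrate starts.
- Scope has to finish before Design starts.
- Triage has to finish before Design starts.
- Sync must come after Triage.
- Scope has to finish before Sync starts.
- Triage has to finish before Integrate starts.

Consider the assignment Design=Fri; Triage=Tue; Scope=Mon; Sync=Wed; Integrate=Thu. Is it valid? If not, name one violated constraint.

Scope has to finish before Sync starts — holds.
Triage has to finish before Design starts — holds.
Scope has to finish before Design starts — holds.
Triage has to finish before Integrate starts — holds.
No two tasks may share a day — holds.
Sync must come after Triage — holds.
Integrate must come after Scope — holds.
Sync has to finish before Integrate starts — holds.

Yes, all constraints hold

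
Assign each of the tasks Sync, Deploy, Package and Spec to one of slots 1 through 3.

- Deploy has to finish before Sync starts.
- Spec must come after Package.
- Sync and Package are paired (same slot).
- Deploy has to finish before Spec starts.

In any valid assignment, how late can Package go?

2

Package must be in the same slot as Sync, which can't be before 2, so Package is at least 2; downstream work caps Package at 2.
Package at 2 is achievable: Package -> 2, Deploy -> 1, Spec -> 3, Sync -> 2.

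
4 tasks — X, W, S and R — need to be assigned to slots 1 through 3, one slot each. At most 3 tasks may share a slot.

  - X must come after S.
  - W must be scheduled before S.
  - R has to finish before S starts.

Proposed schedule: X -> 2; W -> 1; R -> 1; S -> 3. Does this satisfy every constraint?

At most 3 tasks may share a slot — holds.
W must be scheduled before S — holds.
R has to finish before S starts — holds.
X must come after S — violated.

No — it violates: X must come after S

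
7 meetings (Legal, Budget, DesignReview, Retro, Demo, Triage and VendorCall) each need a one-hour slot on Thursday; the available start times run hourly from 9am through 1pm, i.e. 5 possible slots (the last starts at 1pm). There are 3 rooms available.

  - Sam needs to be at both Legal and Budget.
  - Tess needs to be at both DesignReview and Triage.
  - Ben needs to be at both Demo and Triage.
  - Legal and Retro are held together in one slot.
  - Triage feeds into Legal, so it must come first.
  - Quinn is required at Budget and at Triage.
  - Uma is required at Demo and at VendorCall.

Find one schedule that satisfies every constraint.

DesignReview=10am; Retro=10am; Demo=11am; Budget=11am; Legal=10am; VendorCall=9am; Triage=9am

Checking: Triage(9am) before Legal(10am); Demo(11am) != VendorCall(9am); DesignReview(10am) != Triage(9am); Budget(11am) != Triage(9am); Legal(10am) != Budget(11am); Demo(11am) != Triage(9am); Legal = Retro = 10am; max 3 per slot (cap 3).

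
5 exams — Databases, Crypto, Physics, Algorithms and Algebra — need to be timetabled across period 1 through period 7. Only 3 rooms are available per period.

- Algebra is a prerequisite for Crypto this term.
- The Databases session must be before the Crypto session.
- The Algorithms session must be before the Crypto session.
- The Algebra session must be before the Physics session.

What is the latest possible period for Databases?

period 6

Downstream work caps Databases at period 6.
Databases at period 6 is achievable: Databases -> period 6, Algorithms -> period 1, Physics -> period 2, Algebra -> period 1, Crypto -> period 7.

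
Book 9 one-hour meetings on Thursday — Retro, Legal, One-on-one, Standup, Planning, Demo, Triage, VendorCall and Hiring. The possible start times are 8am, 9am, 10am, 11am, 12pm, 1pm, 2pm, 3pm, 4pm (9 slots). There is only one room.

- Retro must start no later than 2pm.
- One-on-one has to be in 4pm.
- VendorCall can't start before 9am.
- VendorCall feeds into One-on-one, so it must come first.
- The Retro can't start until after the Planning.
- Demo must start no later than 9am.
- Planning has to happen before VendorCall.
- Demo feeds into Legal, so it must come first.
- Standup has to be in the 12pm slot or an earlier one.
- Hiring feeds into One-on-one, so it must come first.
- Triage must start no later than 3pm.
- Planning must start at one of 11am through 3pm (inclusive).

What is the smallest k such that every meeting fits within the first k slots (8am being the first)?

9

The precedence chain requires at least 3 distinct slots.
With at most 1 per slot and 9 meetings, at least 9 slots are needed.
One-on-one can't be placed before 4pm — that is slot 9 counting from 8am — so the schedule must run through at least 9 slots.
9 works (last occupied slot: 4pm): for example Retro=12pm, Standup=9am, Legal=2pm, Planning=11am, One-on-one=4pm, VendorCall=1pm, Triage=10am, Hiring=3pm, Demo=8am.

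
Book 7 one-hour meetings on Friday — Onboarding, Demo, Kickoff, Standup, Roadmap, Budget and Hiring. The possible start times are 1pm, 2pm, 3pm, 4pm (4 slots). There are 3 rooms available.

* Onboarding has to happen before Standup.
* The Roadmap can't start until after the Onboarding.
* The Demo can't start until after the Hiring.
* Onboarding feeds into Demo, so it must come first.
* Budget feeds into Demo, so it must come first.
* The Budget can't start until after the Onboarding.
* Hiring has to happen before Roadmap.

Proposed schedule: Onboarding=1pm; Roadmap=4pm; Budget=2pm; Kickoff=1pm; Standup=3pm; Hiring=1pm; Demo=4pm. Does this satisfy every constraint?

There are 3 rooms available — holds.
Hiring has to happen before Roadmap — holds.
The Demo can't start until after the Hiring — holds.
Onboarding has to happen before Standup — holds.
The Budget can't start until after the Onboarding — holds.
Onboarding feeds into Demo, so it must come first — holds.
Budget feeds into Demo, so it must come first — holds.
The Roadmap can't start until after the Onboarding — holds.

Yes, all constraints hold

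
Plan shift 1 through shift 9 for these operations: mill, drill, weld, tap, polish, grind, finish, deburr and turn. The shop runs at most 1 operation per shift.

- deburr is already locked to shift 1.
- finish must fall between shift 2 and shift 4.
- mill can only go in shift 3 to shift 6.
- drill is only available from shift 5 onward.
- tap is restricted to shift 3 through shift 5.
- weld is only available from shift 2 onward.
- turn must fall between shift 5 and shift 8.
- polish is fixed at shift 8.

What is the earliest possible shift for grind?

grind at shift 2 is achievable: weld in shift 9, grind in shift 2, mill in shift 5, turn in shift 6, polish in shift 8, deburr in shift 1, finish in shift 4, drill in shift 7, tap in shift 3.
Nothing earlier works — the capacity limit rule out every shift before shift 2.

shift 2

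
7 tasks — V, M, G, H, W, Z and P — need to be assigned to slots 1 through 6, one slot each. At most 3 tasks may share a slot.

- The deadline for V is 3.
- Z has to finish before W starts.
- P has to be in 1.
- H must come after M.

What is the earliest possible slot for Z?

Downstream work caps Z at 5.
Z at 1 is achievable: V in 1, P in 1, M in 2, H in 3, G in 2, Z in 1, W in 2.

1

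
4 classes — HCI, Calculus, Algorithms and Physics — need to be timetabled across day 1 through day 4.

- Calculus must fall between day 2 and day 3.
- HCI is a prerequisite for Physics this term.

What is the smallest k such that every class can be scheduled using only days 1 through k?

2

The precedence chain requires at least 2 distinct days.
2 works (last occupied day: day 2): for example HCI -> day 1; Calculus -> day 2; Physics -> day 2; Algorithms -> day 1.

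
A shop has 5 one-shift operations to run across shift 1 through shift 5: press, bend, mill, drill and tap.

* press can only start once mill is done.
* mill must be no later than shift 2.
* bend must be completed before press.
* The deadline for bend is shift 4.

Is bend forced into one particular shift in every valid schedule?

No

bend can be shift 1 (e.g. mill=shift 1; bend=shift 1; press=shift 2; tap=shift 1; drill=shift 1) or shift 2 (e.g. mill=shift 1, bend=shift 2, drill=shift 1, press=shift 3, tap=shift 1).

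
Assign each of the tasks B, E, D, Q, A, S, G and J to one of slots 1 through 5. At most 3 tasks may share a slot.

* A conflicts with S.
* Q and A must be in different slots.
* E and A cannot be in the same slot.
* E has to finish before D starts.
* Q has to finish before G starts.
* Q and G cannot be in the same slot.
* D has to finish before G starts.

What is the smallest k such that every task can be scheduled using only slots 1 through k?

3

The precedence chain requires at least 3 distinct slots.
With at most 3 per slot and 8 tasks, at least 3 slots are needed.
3 works (last occupied slot: 3): for example G=3; E=1; A=2; Q=1; D=2; J=2; S=3; B=1.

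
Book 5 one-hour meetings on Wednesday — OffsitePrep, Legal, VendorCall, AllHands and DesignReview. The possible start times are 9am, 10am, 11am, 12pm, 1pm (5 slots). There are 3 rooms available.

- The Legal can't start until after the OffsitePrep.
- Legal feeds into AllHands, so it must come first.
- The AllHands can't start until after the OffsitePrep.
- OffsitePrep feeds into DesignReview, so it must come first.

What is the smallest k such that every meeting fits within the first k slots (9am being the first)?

3

The precedence chain requires at least 3 distinct slots.
With at most 3 per slot and 5 meetings, at least 2 slots are needed.
3 works (last occupied slot: 11am): for example VendorCall=9am; Legal=10am; AllHands=11am; DesignReview=10am; OffsitePrep=9am.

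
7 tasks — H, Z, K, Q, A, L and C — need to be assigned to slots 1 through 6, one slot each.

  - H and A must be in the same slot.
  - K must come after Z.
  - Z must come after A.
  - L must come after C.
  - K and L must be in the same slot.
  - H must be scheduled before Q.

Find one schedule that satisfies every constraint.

Q -> 2, L -> 3, Z -> 2, A -> 1, K -> 3, C -> 1, H -> 1

Checking: A(1) before Z(2); H(1) before Q(2); Z(2) before K(3); C(1) before L(3); H = A = 1; K = L = 3.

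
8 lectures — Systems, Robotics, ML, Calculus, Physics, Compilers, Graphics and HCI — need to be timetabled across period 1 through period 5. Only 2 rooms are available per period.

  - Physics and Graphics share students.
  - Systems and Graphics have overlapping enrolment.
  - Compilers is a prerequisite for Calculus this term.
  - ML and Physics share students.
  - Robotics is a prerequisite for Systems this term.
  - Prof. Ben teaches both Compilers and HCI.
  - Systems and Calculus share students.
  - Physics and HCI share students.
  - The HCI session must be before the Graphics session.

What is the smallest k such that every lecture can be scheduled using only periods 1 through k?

The precedence chain requires at least 2 distinct periods.
With at most 2 per period and 8 lectures, at least 4 periods are needed.
4 works (last occupied period: period 4): for example Graphics=period 4; Physics=period 3; Compilers=period 1; Systems=period 2; Calculus=period 3; ML=period 4; Robotics=period 1; HCI=period 2.

4 periods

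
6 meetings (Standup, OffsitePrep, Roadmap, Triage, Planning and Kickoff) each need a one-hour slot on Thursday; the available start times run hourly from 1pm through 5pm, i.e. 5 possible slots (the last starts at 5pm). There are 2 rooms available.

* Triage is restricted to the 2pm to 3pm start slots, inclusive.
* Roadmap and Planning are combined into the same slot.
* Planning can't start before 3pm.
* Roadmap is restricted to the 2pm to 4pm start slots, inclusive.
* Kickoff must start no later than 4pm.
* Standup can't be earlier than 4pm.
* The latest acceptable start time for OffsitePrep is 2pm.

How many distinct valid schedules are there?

21

Splitting on Standup: it can be 4pm (5), 5pm (16). Listing each branch's schedules as (OffsitePrep, Roadmap, Triage, Planning, Kickoff):
Standup=4pm: (1pm,3pm,2pm,3pm,1pm) (1pm,3pm,2pm,3pm,2pm) (1pm,3pm,2pm,3pm,4pm) (2pm,3pm,2pm,3pm,1pm) (2pm,3pm,2pm,3pm,4pm) — 5.
Standup=5pm: (1pm,3pm,2pm,3pm,1pm) (1pm,3pm,2pm,3pm,2pm) (1pm,3pm,2pm,3pm,4pm) (1pm,4pm,2pm,4pm,1pm) (1pm,4pm,2pm,4pm,2pm) (1pm,4pm,2pm,4pm,3pm) (1pm,4pm,3pm,4pm,1pm) (1pm,4pm,3pm,4pm,2pm) (1pm,4pm,3pm,4pm,3pm) (2pm,3pm,2pm,3pm,1pm) (2pm,3pm,2pm,3pm,4pm) (2pm,4pm,2pm,4pm,1pm) (2pm,4pm,2pm,4pm,3pm) (2pm,4pm,3pm,4pm,1pm) (2pm,4pm,3pm,4pm,2pm) (2pm,4pm,3pm,4pm,3pm) — 16.
Summing: 5 + 16 = 21.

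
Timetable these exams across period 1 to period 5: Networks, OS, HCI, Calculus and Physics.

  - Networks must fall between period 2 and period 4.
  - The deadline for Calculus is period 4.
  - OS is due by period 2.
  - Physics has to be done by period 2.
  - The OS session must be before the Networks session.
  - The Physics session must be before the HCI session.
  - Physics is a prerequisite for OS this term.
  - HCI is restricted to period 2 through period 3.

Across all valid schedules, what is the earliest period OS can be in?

period 2

Precedence pushes OS to at least period 2; OS's own window allows nothing later than period 2.
OS at period 2 is achievable: Calculus in period 1; OS in period 2; Physics in period 1; Networks in period 3; HCI in period 2.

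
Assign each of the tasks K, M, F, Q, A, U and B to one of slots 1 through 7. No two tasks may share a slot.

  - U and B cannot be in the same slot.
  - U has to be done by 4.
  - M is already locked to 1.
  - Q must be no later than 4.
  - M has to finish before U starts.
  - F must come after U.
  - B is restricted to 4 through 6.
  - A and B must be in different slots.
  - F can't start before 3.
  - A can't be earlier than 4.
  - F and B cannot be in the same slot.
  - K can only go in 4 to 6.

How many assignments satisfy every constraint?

Splitting on K: it can be 4 (8), 5 (9), 6 (9). Listing each branch's schedules as (M, F, Q, A, U, B):
K=4: (1,5,2,7,3,6) (1,5,3,7,2,6) (1,6,2,7,3,5) (1,6,3,7,2,5) (1,7,2,5,3,6) (1,7,2,6,3,5) (1,7,3,5,2,6) (1,7,3,6,2,5) — 8.
K=5: (1,3,4,7,2,6) (1,4,2,7,3,6) (1,4,3,7,2,6) (1,6,2,7,3,4) (1,6,3,7,2,4) (1,7,2,4,3,6) (1,7,2,6,3,4) (1,7,3,4,2,6) (1,7,3,6,2,4) — 9.
K=6: (1,3,4,7,2,5) (1,4,2,7,3,5) (1,4,3,7,2,5) (1,5,2,7,3,4) (1,5,3,7,2,4) (1,7,2,4,3,5) (1,7,2,5,3,4) (1,7,3,4,2,5) (1,7,3,5,2,4) — 9.
Summing: 8 + 9 + 9 = 26.

26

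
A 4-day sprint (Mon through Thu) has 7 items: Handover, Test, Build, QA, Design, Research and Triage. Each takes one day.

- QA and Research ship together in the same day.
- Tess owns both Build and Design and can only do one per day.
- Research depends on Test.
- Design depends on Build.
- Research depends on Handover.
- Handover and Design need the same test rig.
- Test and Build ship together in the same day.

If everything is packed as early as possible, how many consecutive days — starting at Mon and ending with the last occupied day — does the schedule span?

The precedence chain requires at least 2 distinct days.
2 works (last occupied day: Tue): for example Test -> Mon, Triage -> Mon, Handover -> Mon, QA -> Tue, Build -> Mon, Research -> Tue, Design -> Tue.

2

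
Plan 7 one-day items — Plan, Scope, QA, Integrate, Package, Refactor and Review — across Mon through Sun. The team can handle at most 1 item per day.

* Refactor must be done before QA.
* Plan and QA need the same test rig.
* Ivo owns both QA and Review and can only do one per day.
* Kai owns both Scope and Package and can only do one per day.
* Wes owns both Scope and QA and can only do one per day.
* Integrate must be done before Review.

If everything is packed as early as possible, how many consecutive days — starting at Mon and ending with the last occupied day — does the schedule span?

The precedence chain requires at least 2 distinct days.
With at most 1 per day and 7 work items, at least 7 days are needed.
7 works (last occupied day: Sun): for example Package in Sun; Review in Thu; Integrate in Wed; Scope in Sat; Refactor in Mon; QA in Tue; Plan in Fri.

7 days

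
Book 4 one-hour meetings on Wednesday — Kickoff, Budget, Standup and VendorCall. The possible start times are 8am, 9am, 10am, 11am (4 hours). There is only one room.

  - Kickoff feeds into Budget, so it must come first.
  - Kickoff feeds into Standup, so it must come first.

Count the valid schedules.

8

Splitting on Kickoff: it can be 8am (6), 9am (2). Listing each branch's schedules as (Budget, Standup, VendorCall):
Kickoff=8am: (9am,10am,11am) (9am,11am,10am) (10am,9am,11am) (10am,11am,9am) (11am,9am,10am) (11am,10am,9am) — 6.
Kickoff=9am: (10am,11am,8am) (11am,10am,8am) — 2.
Summing: 6 + 2 = 8.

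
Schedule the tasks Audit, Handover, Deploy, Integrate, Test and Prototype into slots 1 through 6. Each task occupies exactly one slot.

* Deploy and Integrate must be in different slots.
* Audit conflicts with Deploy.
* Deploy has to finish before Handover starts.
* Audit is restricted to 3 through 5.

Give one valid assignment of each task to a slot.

Integrate=2; Handover=2; Prototype=1; Test=1; Deploy=1; Audit=3

Checking: Deploy(1) before Handover(2); Audit(3) != Deploy(1); Deploy(1) != Integrate(2); Audit=3 in [3,5].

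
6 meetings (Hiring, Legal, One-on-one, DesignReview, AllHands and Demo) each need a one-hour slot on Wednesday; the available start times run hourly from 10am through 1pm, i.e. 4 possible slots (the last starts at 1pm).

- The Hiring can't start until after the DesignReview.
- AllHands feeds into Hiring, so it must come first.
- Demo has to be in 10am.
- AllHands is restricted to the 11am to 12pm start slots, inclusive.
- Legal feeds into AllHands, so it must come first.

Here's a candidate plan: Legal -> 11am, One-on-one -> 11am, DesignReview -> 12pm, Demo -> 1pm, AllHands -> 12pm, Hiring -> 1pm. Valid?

AllHands feeds into Hiring, so it must come first — holds.
Demo has to be in 10am — violated.
The Hiring can't start until after the DesignReview — holds.
AllHands is restricted to the 11am to 12pm start slots, inclusive — holds.
Legal feeds into AllHands, so it must come first — holds.

Invalid. Demo has to be in 10am.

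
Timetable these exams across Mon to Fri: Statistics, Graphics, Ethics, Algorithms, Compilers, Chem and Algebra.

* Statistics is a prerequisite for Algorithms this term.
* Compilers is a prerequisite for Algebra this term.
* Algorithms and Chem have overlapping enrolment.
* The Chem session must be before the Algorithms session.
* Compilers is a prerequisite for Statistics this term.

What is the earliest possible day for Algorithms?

Wed

Precedence pushes Algorithms to at least Wed.
Algorithms at Wed is achievable: Statistics=Tue; Ethics=Mon; Algebra=Tue; Graphics=Mon; Algorithms=Wed; Chem=Mon; Compilers=Mon.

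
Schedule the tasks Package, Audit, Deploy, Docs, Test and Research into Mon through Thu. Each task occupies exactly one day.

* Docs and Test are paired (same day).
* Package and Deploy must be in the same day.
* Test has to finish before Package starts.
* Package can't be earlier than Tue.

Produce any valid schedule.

Docs -> Mon; Package -> Tue; Test -> Mon; Research -> Mon; Audit -> Mon; Deploy -> Tue

Checking: Test(Mon) before Package(Tue); Docs = Test = Mon; Package = Deploy = Tue; Package=Tue in [Tue,Thu].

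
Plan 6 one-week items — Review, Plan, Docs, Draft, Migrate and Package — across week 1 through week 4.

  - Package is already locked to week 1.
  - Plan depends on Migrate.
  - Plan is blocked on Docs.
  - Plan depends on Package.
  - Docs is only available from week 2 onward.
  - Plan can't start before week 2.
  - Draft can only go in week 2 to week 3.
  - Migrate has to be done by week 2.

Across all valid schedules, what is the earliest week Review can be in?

Review at week 1 is achievable: Plan -> week 3; Draft -> week 2; Migrate -> week 1; Package -> week 1; Docs -> week 2; Review -> week 1.

week 1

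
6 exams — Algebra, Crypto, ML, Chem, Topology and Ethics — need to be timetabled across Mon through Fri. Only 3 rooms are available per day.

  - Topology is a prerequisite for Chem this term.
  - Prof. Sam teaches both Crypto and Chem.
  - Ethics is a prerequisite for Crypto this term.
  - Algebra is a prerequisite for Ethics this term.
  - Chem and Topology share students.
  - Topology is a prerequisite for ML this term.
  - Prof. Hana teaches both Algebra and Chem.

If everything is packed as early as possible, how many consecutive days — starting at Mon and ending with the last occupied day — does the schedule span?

The precedence chain requires at least 3 distinct days.
With at most 3 per day and 6 exams, at least 2 days are needed.
3 works (last occupied day: Wed): for example ML -> Tue; Crypto -> Wed; Algebra -> Mon; Chem -> Tue; Ethics -> Tue; Topology -> Mon.

3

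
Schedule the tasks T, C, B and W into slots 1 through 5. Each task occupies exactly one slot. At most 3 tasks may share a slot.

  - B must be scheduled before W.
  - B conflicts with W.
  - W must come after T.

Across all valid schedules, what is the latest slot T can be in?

Downstream work caps T at 4.
T at 4 is achievable: B=1, W=5, T=4, C=1.

4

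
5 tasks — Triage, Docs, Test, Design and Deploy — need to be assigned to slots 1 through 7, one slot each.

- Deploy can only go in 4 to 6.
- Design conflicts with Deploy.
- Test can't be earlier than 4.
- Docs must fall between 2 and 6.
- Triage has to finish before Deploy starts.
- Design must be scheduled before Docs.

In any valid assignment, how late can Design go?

Downstream work caps Design at 5.
Design at 5 is achievable: Deploy=4, Design=5, Triage=1, Test=4, Docs=6.

5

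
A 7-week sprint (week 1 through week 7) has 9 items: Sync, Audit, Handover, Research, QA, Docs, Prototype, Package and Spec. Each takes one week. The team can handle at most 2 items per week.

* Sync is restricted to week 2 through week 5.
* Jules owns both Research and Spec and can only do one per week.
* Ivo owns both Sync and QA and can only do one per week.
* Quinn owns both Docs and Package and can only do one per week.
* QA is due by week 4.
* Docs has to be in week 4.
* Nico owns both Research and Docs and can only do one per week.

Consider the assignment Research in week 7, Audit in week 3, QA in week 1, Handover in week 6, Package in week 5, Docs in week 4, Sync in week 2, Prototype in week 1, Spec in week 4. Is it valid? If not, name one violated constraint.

Valid

Quinn owns both Docs and Package and can only do one per week — holds.
The team can handle at most 2 items per week — holds.
Ivo owns both Sync and QA and can only do one per week — holds.
Sync is restricted to week 2 through week 5 — holds.
QA is due by week 4 — holds.
Jules owns both Research and Spec and can only do one per week — holds.
Docs has to be in week 4 — holds.
Nico owns both Research and Docs and can only do one per week — holds.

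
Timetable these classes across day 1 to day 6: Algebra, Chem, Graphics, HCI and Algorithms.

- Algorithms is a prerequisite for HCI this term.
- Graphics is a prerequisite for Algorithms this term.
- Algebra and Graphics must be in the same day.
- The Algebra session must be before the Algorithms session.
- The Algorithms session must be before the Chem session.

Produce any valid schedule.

Graphics -> day 1, Chem -> day 3, Algebra -> day 1, Algorithms -> day 2, HCI -> day 3

Checking: Algorithms(day 2) before Chem(day 3); Algorithms(day 2) before HCI(day 3); Graphics(day 1) before Algorithms(day 2); Algebra(day 1) before Algorithms(day 2); Algebra = Graphics = day 1.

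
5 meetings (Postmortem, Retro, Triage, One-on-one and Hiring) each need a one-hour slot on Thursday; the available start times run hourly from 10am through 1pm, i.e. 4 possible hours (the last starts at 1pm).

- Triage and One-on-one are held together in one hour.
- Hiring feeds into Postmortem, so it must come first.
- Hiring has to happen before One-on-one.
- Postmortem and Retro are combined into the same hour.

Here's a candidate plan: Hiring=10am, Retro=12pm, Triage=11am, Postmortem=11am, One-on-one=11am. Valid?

Hiring has to happen before One-on-one — holds.
Hiring feeds into Postmortem, so it must come first — holds.
Triage and One-on-one are held together in one hour — holds.
Postmortem and Retro are combined into the same hour — violated.

Invalid. Postmortem and Retro are combined into the same hour.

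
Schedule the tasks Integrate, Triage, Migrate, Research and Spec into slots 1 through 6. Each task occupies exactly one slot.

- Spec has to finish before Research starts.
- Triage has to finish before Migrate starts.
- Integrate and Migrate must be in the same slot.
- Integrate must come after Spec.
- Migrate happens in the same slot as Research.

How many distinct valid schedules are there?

55

Splitting on Integrate: it can be 2 (1), 3 (4), 4 (9), 5 (16), 6 (25). Listing each branch's schedules as (Triage, Migrate, Research, Spec):
Integrate=2: (1,2,2,1) — 1.
Integrate=3: (1,3,3,1) (1,3,3,2) (2,3,3,1) (2,3,3,2) — 4.
Integrate=4: (1,4,4,1) (1,4,4,2) (1,4,4,3) (2,4,4,1) (2,4,4,2) (2,4,4,3) (3,4,4,1) (3,4,4,2) (3,4,4,3) — 9.
Integrate=5: (1,5,5,1) (1,5,5,2) (1,5,5,3) (1,5,5,4) (2,5,5,1) (2,5,5,2) (2,5,5,3) (2,5,5,4) (3,5,5,1) (3,5,5,2) (3,5,5,3) (3,5,5,4) (4,5,5,1) (4,5,5,2) (4,5,5,3) (4,5,5,4) — 16.
Integrate=6: (1,6,6,1) (1,6,6,2) (1,6,6,3) (1,6,6,4) (1,6,6,5) (2,6,6,1) (2,6,6,2) (2,6,6,3) (2,6,6,4) (2,6,6,5) (3,6,6,1) (3,6,6,2) (3,6,6,3) (3,6,6,4) (3,6,6,5) (4,6,6,1) (4,6,6,2) (4,6,6,3) (4,6,6,4) (4,6,6,5) (5,6,6,1) (5,6,6,2) (5,6,6,3) (5,6,6,4) (5,6,6,5) — 25.
Summing: 1 + 4 + 9 + 16 + 25 = 55.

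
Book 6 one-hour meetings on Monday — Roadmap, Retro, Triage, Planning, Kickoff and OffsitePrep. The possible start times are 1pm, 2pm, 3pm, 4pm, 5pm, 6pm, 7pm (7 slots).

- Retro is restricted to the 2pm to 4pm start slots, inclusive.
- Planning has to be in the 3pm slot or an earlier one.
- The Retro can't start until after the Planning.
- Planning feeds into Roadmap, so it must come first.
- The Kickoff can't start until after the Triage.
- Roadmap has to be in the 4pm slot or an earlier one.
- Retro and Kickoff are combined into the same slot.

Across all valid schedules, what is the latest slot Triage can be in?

3pm

Downstream work caps Triage at 3pm.
Triage at 3pm is achievable: Triage in 3pm; Roadmap in 2pm; Retro in 4pm; Planning in 1pm; Kickoff in 4pm; OffsitePrep in 1pm.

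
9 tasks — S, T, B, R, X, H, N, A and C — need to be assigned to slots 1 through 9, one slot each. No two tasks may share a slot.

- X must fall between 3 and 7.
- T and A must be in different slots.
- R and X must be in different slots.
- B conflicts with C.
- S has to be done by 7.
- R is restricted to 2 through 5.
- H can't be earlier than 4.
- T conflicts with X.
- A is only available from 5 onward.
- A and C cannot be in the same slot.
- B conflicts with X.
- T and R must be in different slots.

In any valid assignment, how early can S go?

1

S's own window allows nothing later than 7.
S at 1 is achievable: B in 7, A in 5, S in 1, C in 9, X in 3, T in 6, N in 8, R in 2, H in 4.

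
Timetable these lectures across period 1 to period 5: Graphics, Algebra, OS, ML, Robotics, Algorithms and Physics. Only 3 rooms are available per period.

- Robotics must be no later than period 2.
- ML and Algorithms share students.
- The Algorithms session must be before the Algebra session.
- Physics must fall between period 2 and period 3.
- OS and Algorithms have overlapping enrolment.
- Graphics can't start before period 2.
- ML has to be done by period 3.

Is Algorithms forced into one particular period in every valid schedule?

Algorithms can be period 1 (e.g. Physics=period 2; OS=period 3; Algebra=period 3; Algorithms=period 1; Graphics=period 2; Robotics=period 1; ML=period 2) or period 2 (e.g. Physics in period 2, Graphics in period 2, Robotics in period 1, OS in period 1, Algebra in period 3, Algorithms in period 2, ML in period 1).

No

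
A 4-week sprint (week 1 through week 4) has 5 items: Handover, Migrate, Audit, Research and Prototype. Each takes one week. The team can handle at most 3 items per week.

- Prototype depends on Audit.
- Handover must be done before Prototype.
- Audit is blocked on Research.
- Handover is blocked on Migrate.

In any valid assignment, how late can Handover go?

week 3

Precedence pushes Handover to at least week 2; downstream work caps Handover at week 3.
Handover at week 3 is achievable: Research in week 1, Audit in week 2, Migrate in week 1, Handover in week 3, Prototype in week 4.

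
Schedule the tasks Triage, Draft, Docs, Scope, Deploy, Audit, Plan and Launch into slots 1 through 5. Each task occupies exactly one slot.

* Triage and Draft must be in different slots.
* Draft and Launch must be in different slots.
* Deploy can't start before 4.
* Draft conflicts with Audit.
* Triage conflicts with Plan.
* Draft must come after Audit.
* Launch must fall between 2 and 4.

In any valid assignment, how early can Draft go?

2

Precedence pushes Draft to at least 2.
Draft at 2 is achievable: Deploy=4, Triage=1, Audit=1, Scope=1, Plan=2, Launch=3, Docs=1, Draft=2.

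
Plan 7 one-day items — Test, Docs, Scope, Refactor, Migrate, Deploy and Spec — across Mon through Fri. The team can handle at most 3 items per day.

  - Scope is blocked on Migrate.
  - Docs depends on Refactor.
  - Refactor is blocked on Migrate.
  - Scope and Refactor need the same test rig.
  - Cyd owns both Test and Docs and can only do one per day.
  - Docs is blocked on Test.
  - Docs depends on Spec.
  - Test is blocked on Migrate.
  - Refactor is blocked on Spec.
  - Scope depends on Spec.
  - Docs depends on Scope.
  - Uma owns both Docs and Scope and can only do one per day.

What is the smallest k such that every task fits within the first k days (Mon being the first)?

The precedence chain requires at least 3 distinct days.
With at most 3 per day and 7 tasks, at least 3 days are needed.
Could 3 days be enough, i.e. nothing placed later than Wed? No: Refactor must come after Spec (at Mon or later) → {Tue, Wed}; Spec must come before Refactor (at Wed or earlier) → {Mon, Tue}; Scope must come after Migrate (at Mon or later) → {Tue, Wed}; Docs must come after Spec (at Mon or later) → {Tue, Wed}; Docs must come after Refactor (at Tue or later) → {Wed}; Refactor must come before Docs (at Wed or earlier) → {Tue}; Scope must come before Docs (at Wed or earlier) → {Tue}; Refactor can't share with Scope (Tue) → nothing is left.
So 3 days is not enough.
4 works (last occupied day: Thu): for example Migrate in Mon, Refactor in Wed, Spec in Mon, Docs in Thu, Test in Tue, Scope in Tue, Deploy in Mon.

4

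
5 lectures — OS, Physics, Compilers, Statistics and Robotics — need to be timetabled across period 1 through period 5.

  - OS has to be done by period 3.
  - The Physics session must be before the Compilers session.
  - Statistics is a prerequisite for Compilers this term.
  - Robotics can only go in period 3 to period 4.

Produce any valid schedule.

Physics -> period 1; OS -> period 1; Compilers -> period 2; Statistics -> period 1; Robotics -> period 3

Checking: Statistics(period 1) before Compilers(period 2); Physics(period 1) before Compilers(period 2); OS=period 1 in [period 1,period 3]; Robotics=period 3 in [period 3,period 4].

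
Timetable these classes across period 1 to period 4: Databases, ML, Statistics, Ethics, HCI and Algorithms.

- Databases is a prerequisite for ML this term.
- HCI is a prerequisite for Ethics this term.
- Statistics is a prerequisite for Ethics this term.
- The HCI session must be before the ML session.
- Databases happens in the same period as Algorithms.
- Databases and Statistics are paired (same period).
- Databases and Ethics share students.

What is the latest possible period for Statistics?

period 3

Downstream work caps Statistics at period 3.
Statistics at period 3 is achievable: HCI -> period 1; Algorithms -> period 3; Ethics -> period 4; ML -> period 4; Databases -> period 3; Statistics -> period 3.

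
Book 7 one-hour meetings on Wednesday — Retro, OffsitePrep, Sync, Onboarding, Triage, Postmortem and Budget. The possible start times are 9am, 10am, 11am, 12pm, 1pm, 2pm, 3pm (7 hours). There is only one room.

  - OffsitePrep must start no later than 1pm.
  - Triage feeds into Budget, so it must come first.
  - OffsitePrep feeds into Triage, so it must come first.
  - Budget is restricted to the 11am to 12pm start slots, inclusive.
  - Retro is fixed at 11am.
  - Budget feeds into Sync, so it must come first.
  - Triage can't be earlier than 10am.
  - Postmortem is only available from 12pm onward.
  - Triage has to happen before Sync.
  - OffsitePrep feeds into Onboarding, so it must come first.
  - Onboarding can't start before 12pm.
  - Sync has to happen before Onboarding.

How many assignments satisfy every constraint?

Enumerating: Postmortem -> 3pm, Onboarding -> 2pm, Budget -> 12pm, Triage -> 10am, OffsitePrep -> 9am, Sync -> 1pm, Retro -> 11am | OffsitePrep -> 9am, Sync -> 2pm, Postmortem -> 1pm, Triage -> 10am, Retro -> 11am, Onboarding -> 3pm, Budget -> 12pm | Budget -> 12pm; Triage -> 10am; Onboarding -> 3pm; Postmortem -> 2pm; Retro -> 11am; Sync -> 1pm; OffsitePrep -> 9am.

3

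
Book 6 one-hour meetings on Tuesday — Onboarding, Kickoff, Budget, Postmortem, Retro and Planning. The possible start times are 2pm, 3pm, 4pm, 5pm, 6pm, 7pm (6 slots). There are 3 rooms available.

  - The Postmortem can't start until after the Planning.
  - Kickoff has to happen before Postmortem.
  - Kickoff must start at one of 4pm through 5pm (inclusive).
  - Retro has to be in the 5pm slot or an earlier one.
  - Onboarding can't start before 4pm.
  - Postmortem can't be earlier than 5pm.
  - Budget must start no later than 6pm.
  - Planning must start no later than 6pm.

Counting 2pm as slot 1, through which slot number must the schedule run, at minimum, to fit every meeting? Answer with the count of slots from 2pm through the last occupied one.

The precedence chain requires at least 2 distinct slots.
With at most 3 per slot and 6 meetings, at least 2 slots are needed.
Postmortem can't be placed before 5pm — that is slot 4 counting from 2pm — so the schedule must run through at least 4 slots.
4 works (last occupied slot: 5pm): for example Budget -> 2pm; Planning -> 2pm; Kickoff -> 4pm; Retro -> 2pm; Onboarding -> 4pm; Postmortem -> 5pm.

4 slots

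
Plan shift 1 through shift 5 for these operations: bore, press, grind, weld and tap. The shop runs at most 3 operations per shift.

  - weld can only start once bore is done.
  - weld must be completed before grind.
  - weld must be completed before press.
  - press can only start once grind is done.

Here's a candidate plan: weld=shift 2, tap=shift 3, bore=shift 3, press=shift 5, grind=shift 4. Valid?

weld can only start once bore is done — violated.
weld must be completed before press — holds.
press can only start once grind is done — holds.
weld must be completed before grind — holds.
The shop runs at most 3 operations per shift — holds.

Invalid. weld can only start once bore is done.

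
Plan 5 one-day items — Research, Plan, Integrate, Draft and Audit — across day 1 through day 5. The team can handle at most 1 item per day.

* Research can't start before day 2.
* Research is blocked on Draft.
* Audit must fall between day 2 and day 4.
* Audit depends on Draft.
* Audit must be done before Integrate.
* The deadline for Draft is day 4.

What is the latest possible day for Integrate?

Precedence pushes Integrate to at least day 3.
Integrate at day 5 is achievable: Plan -> day 4; Draft -> day 1; Audit -> day 2; Integrate -> day 5; Research -> day 3.

day 5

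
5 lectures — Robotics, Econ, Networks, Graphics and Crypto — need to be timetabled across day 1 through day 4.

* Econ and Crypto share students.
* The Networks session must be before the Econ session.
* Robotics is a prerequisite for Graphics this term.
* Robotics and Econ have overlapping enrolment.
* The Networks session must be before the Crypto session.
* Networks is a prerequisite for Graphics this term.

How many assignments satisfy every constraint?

Splitting on Robotics: it can be day 1 (22), day 2 (12), day 3 (5). Listing each branch's schedules as (Econ, Networks, Graphics, Crypto) by day number:
Robotics=day 1: (2,1,2,3) (2,1,2,4) (2,1,3,3) (2,1,3,4) (2,1,4,3) (2,1,4,4) (3,1,2,2) (3,1,2,4) (3,1,3,2) (3,1,3,4) (3,1,4,2) (3,1,4,4) (3,2,3,4) (3,2,4,4) (4,1,2,2) (4,1,2,3) (4,1,3,2) (4,1,3,3) (4,1,4,2) (4,1,4,3) (4,2,3,3) (4,2,4,3) — 22.
Robotics=day 2: (3,1,3,2) (3,1,3,4) (3,1,4,2) (3,1,4,4) (3,2,3,4) (3,2,4,4) (4,1,3,2) (4,1,3,3) (4,1,4,2) (4,1,4,3) (4,2,3,3) (4,2,4,3) — 12.
Robotics=day 3: (2,1,4,3) (2,1,4,4) (4,1,4,2) (4,1,4,3) (4,2,4,3) — 5.
Summing: 22 + 12 + 5 = 39.

39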